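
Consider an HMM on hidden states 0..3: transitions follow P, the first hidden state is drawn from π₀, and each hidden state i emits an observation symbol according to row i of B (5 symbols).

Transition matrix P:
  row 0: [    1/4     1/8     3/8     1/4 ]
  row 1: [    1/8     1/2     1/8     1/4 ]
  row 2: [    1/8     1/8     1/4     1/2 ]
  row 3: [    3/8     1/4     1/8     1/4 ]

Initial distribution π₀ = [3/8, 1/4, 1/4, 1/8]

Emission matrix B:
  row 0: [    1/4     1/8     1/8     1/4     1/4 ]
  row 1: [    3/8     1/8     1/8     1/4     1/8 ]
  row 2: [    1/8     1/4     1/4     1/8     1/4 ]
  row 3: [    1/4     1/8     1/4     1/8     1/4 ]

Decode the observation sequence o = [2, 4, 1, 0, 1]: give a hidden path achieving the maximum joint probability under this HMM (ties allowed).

t=0: δ = [4.688e-02, 3.125e-02, 6.250e-02, 3.125e-02]  (obs o_0=2)
t=1: δ = [2.930e-03, 1.953e-03, 4.395e-03, 7.812e-03]  ψ = [0, 1, 0, 2]  (obs o_1=4)
t=2: δ = [3.662e-04, 2.441e-04, 2.747e-04, 2.747e-04]  ψ = [3, 3, 0, 2]  (obs o_2=1)
t=3: δ = [2.575e-05, 4.578e-05, 1.717e-05, 3.433e-05]  ψ = [3, 1, 0, 2]  (obs o_3=0)
t=4: δ = [1.609e-06, 2.861e-06, 2.414e-06, 1.431e-06]  ψ = [3, 1, 0, 1]  (obs o_4=1)
backtrack: best end state = 1; path = [2, 3, 1, 1, 1]

path = [2, 3, 1, 1, 1]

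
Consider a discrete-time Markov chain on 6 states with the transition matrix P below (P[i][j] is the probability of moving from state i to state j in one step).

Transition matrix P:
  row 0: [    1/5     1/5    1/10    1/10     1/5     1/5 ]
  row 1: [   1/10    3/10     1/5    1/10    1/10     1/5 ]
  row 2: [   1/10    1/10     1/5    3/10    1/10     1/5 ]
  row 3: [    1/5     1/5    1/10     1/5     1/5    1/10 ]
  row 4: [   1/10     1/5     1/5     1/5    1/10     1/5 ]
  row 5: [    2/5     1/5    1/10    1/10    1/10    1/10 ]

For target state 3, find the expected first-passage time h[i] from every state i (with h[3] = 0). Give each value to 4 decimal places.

First-step conditioning: h[3] = 0; for i ≠ 3, h[i] = 1 + Σ_k P[i][k]·h[k].
  h[0] = 1 + 1/5·h[0] + 1/5·h[1] + 1/10·h[2] + 1/5·h[4] + 1/5·h[5]
  h[1] = 1 + 1/10·h[0] + 3/10·h[1] + 1/5·h[2] + 1/10·h[4] + 1/5·h[5]
  h[2] = 1 + 1/10·h[0] + 1/10·h[1] + 1/5·h[2] + 1/10·h[4] + 1/5·h[5]
  h[4] = 1 + 1/10·h[0] + 1/5·h[1] + 1/5·h[2] + 1/10·h[4] + 1/5·h[5]
  h[5] = 1 + 2/5·h[0] + 1/5·h[1] + 1/10·h[2] + 1/10·h[4] + 1/10·h[5]
Solving the 5×5 linear system over states ≠ 3 gives exactly h = [5005/716, 2475/358, 990/179, 0, 4455/716, 5055/716] (h[3] = 0 is the target).

h = [6.9902, 6.9134, 5.5307, 0.0000, 6.2221, 7.0601]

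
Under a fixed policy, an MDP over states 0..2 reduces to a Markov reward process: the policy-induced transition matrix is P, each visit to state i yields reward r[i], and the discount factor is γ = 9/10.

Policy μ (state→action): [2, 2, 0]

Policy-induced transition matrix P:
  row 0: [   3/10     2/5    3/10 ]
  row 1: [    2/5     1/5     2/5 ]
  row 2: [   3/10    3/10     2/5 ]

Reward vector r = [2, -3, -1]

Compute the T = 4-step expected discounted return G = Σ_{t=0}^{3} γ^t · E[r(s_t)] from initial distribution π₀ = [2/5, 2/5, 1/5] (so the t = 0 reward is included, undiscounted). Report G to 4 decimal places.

G = -2.0702

t=0: π = [0.4000, 0.4000, 0.2000], E[r] = -0.6000, γ^t·E[r] = -0.600000, running G = -0.600000
t=1: π = [0.3400, 0.3000, 0.3600], E[r] = -0.5800, γ^t·E[r] = -0.522000, running G = -1.122000
t=2: π = [0.3300, 0.3040, 0.3660], E[r] = -0.6180, γ^t·E[r] = -0.500580, running G = -1.622580
t=3: π = [0.3304, 0.3026, 0.3670], E[r] = -0.6140, γ^t·E[r] = -0.447606, running G = -2.070186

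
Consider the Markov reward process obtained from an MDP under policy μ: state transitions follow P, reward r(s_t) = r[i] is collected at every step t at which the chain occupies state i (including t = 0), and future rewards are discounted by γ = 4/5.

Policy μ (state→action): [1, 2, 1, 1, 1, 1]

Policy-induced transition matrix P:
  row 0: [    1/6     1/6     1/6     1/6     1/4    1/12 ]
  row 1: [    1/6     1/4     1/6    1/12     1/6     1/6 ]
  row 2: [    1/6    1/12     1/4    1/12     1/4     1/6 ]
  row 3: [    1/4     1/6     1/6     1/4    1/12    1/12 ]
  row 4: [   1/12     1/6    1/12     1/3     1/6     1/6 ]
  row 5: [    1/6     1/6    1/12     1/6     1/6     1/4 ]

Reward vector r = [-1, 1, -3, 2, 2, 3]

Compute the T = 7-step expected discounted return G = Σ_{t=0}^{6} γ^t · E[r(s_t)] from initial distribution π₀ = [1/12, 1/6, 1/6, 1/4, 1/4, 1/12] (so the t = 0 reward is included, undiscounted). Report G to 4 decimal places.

t=0: π = [0.0833, 0.1667, 0.1667, 0.2500, 0.2500, 0.0833], E[r] = 0.8333, γ^t·E[r] = 0.833333, running G = 0.833333
t=1: π = [0.1667, 0.1667, 0.1528, 0.2014, 0.1667, 0.1458], E[r] = 0.7153, γ^t·E[r] = 0.572222, running G = 1.405556
t=2: π = [0.1696, 0.1678, 0.1534, 0.1846, 0.1765, 0.1481], E[r] = 0.7049, γ^t·E[r] = 0.451111, running G = 1.856667
t=3: π = [0.1673, 0.1679, 0.1524, 0.1847, 0.1782, 0.1495], E[r] = 0.7176, γ^t·E[r] = 0.367432, running G = 2.224099
t=4: π = [0.1672, 0.1680, 0.1521, 0.1851, 0.1779, 0.1498], E[r] = 0.7199, γ^t·E[r] = 0.294876, running G = 2.518974
t=5: π = [0.1673, 0.1680, 0.1520, 0.1851, 0.1778, 0.1498], E[r] = 0.7199, γ^t·E[r] = 0.235886, running G = 2.754861
t=6: π = [0.1673, 0.1680, 0.1520, 0.1851, 0.1779, 0.1498], E[r] = 0.7198, γ^t·E[r] = 0.188697, running G = 2.943558

G = 2.9436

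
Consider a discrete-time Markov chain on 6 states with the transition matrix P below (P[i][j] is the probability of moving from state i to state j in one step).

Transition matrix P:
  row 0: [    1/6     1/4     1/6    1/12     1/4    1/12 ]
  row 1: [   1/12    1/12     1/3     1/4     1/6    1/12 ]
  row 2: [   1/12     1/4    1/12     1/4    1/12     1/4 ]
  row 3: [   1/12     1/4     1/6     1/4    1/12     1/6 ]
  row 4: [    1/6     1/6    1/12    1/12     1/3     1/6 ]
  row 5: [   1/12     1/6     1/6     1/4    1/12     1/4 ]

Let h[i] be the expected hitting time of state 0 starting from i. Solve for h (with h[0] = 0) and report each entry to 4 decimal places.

h = [0.0000, 10.5127, 10.5972, 10.5966, 9.4284, 10.6042]

First-step conditioning: h[0] = 0; for i ≠ 0, h[i] = 1 + Σ_k P[i][k]·h[k].
  h[1] = 1 + 1/12·h[1] + 1/3·h[2] + 1/4·h[3] + 1/6·h[4] + 1/12·h[5]
  h[2] = 1 + 1/4·h[1] + 1/12·h[2] + 1/4·h[3] + 1/12·h[4] + 1/4·h[5]
  h[3] = 1 + 1/4·h[1] + 1/6·h[2] + 1/4·h[3] + 1/12·h[4] + 1/6·h[5]
  h[4] = 1 + 1/6·h[1] + 1/12·h[2] + 1/12·h[3] + 1/3·h[4] + 1/6·h[5]
  h[5] = 1 + 1/6·h[1] + 1/6·h[2] + 1/4·h[3] + 1/12·h[4] + 1/4·h[5]
Solving the 5×5 linear system over states ≠ 0 gives exactly h = [0, 215016/20453, 216744/20453, 216732/20453, 192840/20453, 216888/20453] (h[0] = 0 is the target).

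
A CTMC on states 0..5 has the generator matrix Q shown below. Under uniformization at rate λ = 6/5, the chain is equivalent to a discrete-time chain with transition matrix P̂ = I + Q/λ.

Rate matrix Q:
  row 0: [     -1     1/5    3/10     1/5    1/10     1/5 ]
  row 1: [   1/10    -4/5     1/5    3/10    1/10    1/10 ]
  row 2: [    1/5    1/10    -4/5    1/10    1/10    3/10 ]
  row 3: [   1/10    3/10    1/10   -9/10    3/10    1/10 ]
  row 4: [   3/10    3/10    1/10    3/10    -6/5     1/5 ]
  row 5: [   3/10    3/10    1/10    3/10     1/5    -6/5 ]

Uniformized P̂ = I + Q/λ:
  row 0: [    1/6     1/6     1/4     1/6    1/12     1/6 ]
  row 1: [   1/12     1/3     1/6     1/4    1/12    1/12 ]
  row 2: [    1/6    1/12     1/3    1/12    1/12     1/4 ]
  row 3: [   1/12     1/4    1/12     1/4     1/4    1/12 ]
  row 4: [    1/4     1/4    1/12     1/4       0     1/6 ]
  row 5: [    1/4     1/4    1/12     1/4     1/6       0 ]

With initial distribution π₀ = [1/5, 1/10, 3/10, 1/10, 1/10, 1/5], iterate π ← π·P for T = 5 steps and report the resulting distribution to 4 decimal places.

π = [0.1505, 0.2280, 0.1701, 0.2090, 0.1186, 0.1239]

t=0: π = [0.2000, 0.1000, 0.3000, 0.1000, 0.1000, 0.2000]
t=1: π = [0.1750, 0.1917, 0.2000, 0.1833, 0.1083, 0.1417]
t=2: π = [0.1563, 0.2181, 0.1785, 0.2021, 0.1167, 0.1285]
t=3: π = [0.1521, 0.2254, 0.1722, 0.2072, 0.1180, 0.1251]
t=4: π = [0.1509, 0.2274, 0.1705, 0.2086, 0.1185, 0.1241]
t=5: π = [0.1505, 0.2280, 0.1701, 0.2090, 0.1186, 0.1239]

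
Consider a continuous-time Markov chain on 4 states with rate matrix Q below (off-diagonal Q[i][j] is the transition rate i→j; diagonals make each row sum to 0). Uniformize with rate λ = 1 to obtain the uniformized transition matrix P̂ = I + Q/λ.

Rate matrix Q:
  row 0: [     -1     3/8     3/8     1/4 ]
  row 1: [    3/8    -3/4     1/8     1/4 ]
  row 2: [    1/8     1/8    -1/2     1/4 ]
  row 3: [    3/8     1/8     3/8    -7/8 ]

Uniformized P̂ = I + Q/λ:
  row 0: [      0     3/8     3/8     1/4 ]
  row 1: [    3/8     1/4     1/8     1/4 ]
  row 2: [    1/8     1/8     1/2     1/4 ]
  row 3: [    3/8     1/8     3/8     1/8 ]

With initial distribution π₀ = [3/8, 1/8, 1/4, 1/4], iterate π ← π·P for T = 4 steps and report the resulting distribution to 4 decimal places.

π = [0.2061, 0.2012, 0.3704, 0.2222]

t=0: π = [0.3750, 0.1250, 0.2500, 0.2500]
t=1: π = [0.1719, 0.2344, 0.3750, 0.2188]
t=2: π = [0.2168, 0.1973, 0.3633, 0.2227]
t=3: π = [0.2029, 0.2039, 0.3711, 0.2222]
t=4: π = [0.2061, 0.2012, 0.3704, 0.2222]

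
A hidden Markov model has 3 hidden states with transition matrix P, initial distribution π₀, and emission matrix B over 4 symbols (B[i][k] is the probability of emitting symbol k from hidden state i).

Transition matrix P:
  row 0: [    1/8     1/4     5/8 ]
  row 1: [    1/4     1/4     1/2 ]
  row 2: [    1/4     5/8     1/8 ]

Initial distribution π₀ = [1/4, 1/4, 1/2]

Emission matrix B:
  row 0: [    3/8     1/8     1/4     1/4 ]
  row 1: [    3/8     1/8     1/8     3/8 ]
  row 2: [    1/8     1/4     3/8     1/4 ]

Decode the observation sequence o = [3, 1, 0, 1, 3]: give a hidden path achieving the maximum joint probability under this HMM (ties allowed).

path = [1, 2, 1, 2, 1]

t=0: δ = [6.250e-02, 9.375e-02, 1.250e-01]  (obs o_0=3)
t=1: δ = [3.906e-03, 9.766e-03, 1.172e-02]  ψ = [2, 2, 1]  (obs o_1=1)
t=2: δ = [1.099e-03, 2.747e-03, 6.104e-04]  ψ = [2, 2, 1]  (obs o_2=0)
t=3: δ = [8.583e-05, 8.583e-05, 3.433e-04]  ψ = [1, 1, 1]  (obs o_3=1)
t=4: δ = [2.146e-05, 8.047e-05, 1.341e-05]  ψ = [2, 2, 0]  (obs o_4=3)
backtrack: best end state = 1; path = [1, 2, 1, 2, 1]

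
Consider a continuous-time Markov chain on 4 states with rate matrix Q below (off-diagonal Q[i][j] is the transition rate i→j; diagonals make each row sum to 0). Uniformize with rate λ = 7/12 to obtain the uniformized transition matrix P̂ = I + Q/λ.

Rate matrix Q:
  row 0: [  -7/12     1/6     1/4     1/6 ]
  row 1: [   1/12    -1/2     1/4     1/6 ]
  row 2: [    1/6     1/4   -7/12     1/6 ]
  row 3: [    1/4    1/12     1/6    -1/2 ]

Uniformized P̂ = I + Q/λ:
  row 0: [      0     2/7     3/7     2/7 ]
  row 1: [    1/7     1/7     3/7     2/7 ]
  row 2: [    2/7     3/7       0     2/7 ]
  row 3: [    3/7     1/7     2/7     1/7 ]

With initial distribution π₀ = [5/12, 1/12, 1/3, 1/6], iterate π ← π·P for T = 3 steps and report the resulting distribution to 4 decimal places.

t=0: π = [0.4167, 0.0833, 0.3333, 0.1667]
t=1: π = [0.1786, 0.2976, 0.2619, 0.2619]
t=2: π = [0.2296, 0.2432, 0.2789, 0.2483]
t=3: π = [0.2208, 0.2553, 0.2736, 0.2502]

π = [0.2208, 0.2553, 0.2736, 0.2502]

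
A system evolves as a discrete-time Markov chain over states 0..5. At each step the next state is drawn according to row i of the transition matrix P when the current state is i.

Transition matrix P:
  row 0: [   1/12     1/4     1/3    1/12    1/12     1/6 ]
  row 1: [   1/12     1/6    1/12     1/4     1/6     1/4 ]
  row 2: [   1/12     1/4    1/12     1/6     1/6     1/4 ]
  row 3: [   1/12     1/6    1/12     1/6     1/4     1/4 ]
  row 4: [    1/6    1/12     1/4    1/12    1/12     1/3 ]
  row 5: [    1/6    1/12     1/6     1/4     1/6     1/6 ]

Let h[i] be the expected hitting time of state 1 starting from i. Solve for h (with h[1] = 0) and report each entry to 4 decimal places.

h = [5.6430, 0.0000, 5.8431, 6.4060, 6.7546, 6.7699]

First-step conditioning: h[1] = 0; for i ≠ 1, h[i] = 1 + Σ_k P[i][k]·h[k].
  h[0] = 1 + 1/12·h[0] + 1/3·h[2] + 1/12·h[3] + 1/12·h[4] + 1/6·h[5]
  h[2] = 1 + 1/12·h[0] + 1/12·h[2] + 1/6·h[3] + 1/6·h[4] + 1/4·h[5]
  h[3] = 1 + 1/12·h[0] + 1/12·h[2] + 1/6·h[3] + 1/4·h[4] + 1/4·h[5]
  h[4] = 1 + 1/6·h[0] + 1/4·h[2] + 1/12·h[3] + 1/12·h[4] + 1/3·h[5]
  h[5] = 1 + 1/6·h[0] + 1/6·h[2] + 1/4·h[3] + 1/6·h[4] + 1/6·h[5]
Solving the 5×5 linear system over states ≠ 1 gives exactly h = [95880/16991, 0, 99280/16991, 108844/16991, 114768/16991, 115028/16991] (h[1] = 0 is the target).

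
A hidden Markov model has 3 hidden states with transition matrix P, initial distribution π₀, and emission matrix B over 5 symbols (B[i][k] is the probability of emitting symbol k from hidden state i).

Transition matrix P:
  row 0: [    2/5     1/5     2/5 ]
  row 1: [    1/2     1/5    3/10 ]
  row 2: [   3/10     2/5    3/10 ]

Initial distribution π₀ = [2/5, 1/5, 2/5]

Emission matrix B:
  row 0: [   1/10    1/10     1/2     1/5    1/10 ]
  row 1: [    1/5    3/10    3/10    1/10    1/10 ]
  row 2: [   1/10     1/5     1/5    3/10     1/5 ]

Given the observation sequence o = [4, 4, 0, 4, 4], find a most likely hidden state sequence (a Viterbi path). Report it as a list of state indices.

t=0: δ = [4.000e-02, 2.000e-02, 8.000e-02]  (obs o_0=4)
t=1: δ = [2.400e-03, 3.200e-03, 4.800e-03]  ψ = [2, 2, 2]  (obs o_1=4)
t=2: δ = [1.600e-04, 3.840e-04, 1.440e-04]  ψ = [1, 2, 2]  (obs o_2=0)
t=3: δ = [1.920e-05, 7.680e-06, 2.304e-05]  ψ = [1, 1, 1]  (obs o_3=4)
t=4: δ = [7.680e-07, 9.216e-07, 1.536e-06]  ψ = [0, 2, 0]  (obs o_4=4)
backtrack: best end state = 2; path = [2, 2, 1, 0, 2]

path = [2, 2, 1, 0, 2]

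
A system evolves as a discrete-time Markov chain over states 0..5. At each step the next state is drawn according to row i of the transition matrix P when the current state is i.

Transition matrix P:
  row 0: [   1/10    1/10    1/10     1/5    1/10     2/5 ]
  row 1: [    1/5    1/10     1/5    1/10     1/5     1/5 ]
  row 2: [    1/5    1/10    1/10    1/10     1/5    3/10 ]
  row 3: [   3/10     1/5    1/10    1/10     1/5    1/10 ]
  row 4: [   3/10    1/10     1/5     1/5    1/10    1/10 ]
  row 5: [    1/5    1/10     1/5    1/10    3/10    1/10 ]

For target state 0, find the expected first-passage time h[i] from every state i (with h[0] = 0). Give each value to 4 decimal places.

First-step conditioning: h[0] = 0; for i ≠ 0, h[i] = 1 + Σ_k P[i][k]·h[k].
  h[1] = 1 + 1/10·h[1] + 1/5·h[2] + 1/10·h[3] + 1/5·h[4] + 1/5·h[5]
  h[2] = 1 + 1/10·h[1] + 1/10·h[2] + 1/10·h[3] + 1/5·h[4] + 3/10·h[5]
  h[3] = 1 + 1/5·h[1] + 1/10·h[2] + 1/10·h[3] + 1/5·h[4] + 1/10·h[5]
  h[4] = 1 + 1/10·h[1] + 1/5·h[2] + 1/5·h[3] + 1/10·h[4] + 1/10·h[5]
  h[5] = 1 + 1/10·h[1] + 1/5·h[2] + 1/10·h[3] + 3/10·h[4] + 1/10·h[5]
Solving the 5×5 linear system over states ≠ 0 gives exactly h = [0, 1679/389, 13421/3112, 6051/1556, 12101/3112, 13311/3112] (h[0] = 0 is the target).

h = [0.0000, 4.3162, 4.3127, 3.8888, 3.8885, 4.2773]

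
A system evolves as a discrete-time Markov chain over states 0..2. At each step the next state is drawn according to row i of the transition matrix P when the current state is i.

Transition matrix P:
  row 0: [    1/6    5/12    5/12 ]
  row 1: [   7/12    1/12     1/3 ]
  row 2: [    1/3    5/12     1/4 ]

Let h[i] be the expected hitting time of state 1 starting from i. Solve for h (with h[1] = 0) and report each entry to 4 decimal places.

h = [2.4000, 0.0000, 2.4000]

First-step conditioning: h[1] = 0; for i ≠ 1, h[i] = 1 + Σ_k P[i][k]·h[k].
  h[0] = 1 + 1/6·h[0] + 5/12·h[2]
  h[2] = 1 + 1/3·h[0] + 1/4·h[2]
Solving the 2×2 linear system over states ≠ 1 gives exactly h = [12/5, 0, 12/5] (h[1] = 0 is the target).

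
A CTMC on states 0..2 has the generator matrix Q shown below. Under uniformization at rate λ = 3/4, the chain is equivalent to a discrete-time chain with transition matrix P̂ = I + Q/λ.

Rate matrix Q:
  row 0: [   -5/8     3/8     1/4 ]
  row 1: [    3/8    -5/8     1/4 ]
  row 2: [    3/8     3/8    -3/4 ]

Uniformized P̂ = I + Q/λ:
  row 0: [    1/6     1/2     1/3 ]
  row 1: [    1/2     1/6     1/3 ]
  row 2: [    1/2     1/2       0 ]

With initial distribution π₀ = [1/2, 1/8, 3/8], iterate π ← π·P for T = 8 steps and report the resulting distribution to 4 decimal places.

t=0: π = [0.5000, 0.1250, 0.3750]
t=1: π = [0.3333, 0.4583, 0.2083]
t=2: π = [0.3889, 0.3472, 0.2639]
t=3: π = [0.3704, 0.3843, 0.2454]
t=4: π = [0.3765, 0.3719, 0.2515]
t=5: π = [0.3745, 0.3760, 0.2495]
t=6: π = [0.3752, 0.3747, 0.2502]
t=7: π = [0.3749, 0.3751, 0.2499]
t=8: π = [0.3750, 0.3750, 0.2500]

π = [0.3750, 0.3750, 0.2500]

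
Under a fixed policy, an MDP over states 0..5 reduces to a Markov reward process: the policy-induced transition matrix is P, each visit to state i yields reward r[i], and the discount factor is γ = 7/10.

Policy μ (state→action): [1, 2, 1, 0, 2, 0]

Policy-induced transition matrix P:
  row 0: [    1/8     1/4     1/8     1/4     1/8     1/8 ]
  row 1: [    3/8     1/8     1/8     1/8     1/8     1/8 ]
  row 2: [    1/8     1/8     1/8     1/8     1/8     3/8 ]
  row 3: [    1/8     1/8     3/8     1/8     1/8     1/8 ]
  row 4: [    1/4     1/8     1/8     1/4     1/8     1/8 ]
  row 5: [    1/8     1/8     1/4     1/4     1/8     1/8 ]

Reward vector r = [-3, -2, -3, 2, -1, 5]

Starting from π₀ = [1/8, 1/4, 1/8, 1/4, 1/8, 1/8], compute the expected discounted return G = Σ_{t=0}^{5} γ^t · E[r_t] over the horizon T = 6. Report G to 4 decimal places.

t=0: π = [0.1250, 0.2500, 0.1250, 0.2500, 0.1250, 0.1250], E[r] = -0.2500, γ^t·E[r] = -0.250000, running G = -0.250000
t=1: π = [0.2031, 0.1406, 0.2031, 0.1719, 0.1250, 0.1563], E[r] = -0.5000, γ^t·E[r] = -0.350000, running G = -0.600000
t=2: π = [0.1758, 0.1504, 0.1875, 0.1855, 0.1250, 0.1758], E[r] = -0.2656, γ^t·E[r] = -0.130156, running G = -0.730156
t=3: π = [0.1782, 0.1470, 0.1934, 0.1846, 0.1250, 0.1719], E[r] = -0.3052, γ^t·E[r] = -0.104675, running G = -0.834832
t=4: π = [0.1774, 0.1473, 0.1926, 0.1844, 0.1250, 0.1733], E[r] = -0.2941, γ^t·E[r] = -0.070606, running G = -0.905437
t=5: π = [0.1774, 0.1472, 0.1928, 0.1845, 0.1250, 0.1732], E[r] = -0.2953, γ^t·E[r] = -0.049624, running G = -0.955061

G = -0.9551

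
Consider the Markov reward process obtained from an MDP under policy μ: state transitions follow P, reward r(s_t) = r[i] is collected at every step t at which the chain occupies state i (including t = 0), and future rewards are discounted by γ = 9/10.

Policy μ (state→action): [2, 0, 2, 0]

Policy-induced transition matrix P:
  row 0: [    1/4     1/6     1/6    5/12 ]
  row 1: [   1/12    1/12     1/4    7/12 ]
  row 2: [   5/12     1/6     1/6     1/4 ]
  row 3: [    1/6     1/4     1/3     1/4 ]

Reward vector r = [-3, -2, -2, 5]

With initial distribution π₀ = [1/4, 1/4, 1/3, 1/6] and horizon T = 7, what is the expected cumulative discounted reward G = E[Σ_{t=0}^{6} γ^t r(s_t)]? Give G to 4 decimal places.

t=0: π = [0.2500, 0.2500, 0.3333, 0.1667], E[r] = -1.0833, γ^t·E[r] = -1.083333, running G = -1.083333
t=1: π = [0.2500, 0.1597, 0.2153, 0.3750], E[r] = 0.3750, γ^t·E[r] = 0.337500, running G = -0.745833
t=2: π = [0.2280, 0.1846, 0.2425, 0.3449], E[r] = 0.1863, γ^t·E[r] = 0.150938, running G = -0.594896
t=3: π = [0.2309, 0.1800, 0.2395, 0.3495], E[r] = 0.2159, γ^t·E[r] = 0.157359, running G = -0.437536
t=4: π = [0.2308, 0.1808, 0.2399, 0.3485], E[r] = 0.2087, γ^t·E[r] = 0.136898, running G = -0.300638
t=5: π = [0.2308, 0.1806, 0.2398, 0.3487], E[r] = 0.2103, γ^t·E[r] = 0.124174, running G = -0.176464
t=6: π = [0.2308, 0.1807, 0.2398, 0.3487], E[r] = 0.2100, γ^t·E[r] = 0.111592, running G = -0.064872

G = -0.0649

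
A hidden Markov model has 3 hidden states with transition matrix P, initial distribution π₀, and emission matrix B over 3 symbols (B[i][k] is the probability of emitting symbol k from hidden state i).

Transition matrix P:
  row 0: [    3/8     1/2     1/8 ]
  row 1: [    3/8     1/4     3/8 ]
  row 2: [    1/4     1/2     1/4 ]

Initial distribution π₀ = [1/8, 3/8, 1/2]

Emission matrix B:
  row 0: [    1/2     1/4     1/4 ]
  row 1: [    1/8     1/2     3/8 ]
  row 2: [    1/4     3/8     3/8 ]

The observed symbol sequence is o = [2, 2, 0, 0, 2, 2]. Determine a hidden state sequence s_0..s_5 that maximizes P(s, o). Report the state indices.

path = [2, 1, 0, 0, 1, 2]

t=0: δ = [3.125e-02, 1.406e-01, 1.875e-01]  (obs o_0=2)
t=1: δ = [1.318e-02, 3.516e-02, 1.978e-02]  ψ = [1, 2, 1]  (obs o_1=2)
t=2: δ = [6.592e-03, 1.236e-03, 3.296e-03]  ψ = [1, 2, 1]  (obs o_2=0)
t=3: δ = [1.236e-03, 4.120e-04, 2.060e-04]  ψ = [0, 0, 0]  (obs o_3=0)
t=4: δ = [1.159e-04, 2.317e-04, 5.794e-05]  ψ = [0, 0, 0]  (obs o_4=2)
t=5: δ = [2.173e-05, 2.173e-05, 3.259e-05]  ψ = [1, 0, 1]  (obs o_5=2)
backtrack: best end state = 2; path = [2, 1, 0, 0, 1, 2]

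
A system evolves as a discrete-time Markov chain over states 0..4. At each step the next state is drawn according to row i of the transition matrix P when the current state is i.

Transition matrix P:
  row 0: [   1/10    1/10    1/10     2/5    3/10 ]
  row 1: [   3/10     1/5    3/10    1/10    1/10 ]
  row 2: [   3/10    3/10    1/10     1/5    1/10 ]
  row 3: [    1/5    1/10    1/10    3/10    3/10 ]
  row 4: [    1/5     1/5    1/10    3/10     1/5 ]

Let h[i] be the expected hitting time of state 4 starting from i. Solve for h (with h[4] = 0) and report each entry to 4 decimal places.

h = [4.0566, 5.1887, 5.0943, 4.0566, 0.0000]

First-step conditioning: h[4] = 0; for i ≠ 4, h[i] = 1 + Σ_k P[i][k]·h[k].
  h[0] = 1 + 1/10·h[0] + 1/10·h[1] + 1/10·h[2] + 2/5·h[3]
  h[1] = 1 + 3/10·h[0] + 1/5·h[1] + 3/10·h[2] + 1/10·h[3]
  h[2] = 1 + 3/10·h[0] + 3/10·h[1] + 1/10·h[2] + 1/5·h[3]
  h[3] = 1 + 1/5·h[0] + 1/10·h[1] + 1/10·h[2] + 3/10·h[3]
Solving the 4×4 linear system over states ≠ 4 gives exactly h = [215/53, 275/53, 270/53, 215/53, 0] (h[4] = 0 is the target).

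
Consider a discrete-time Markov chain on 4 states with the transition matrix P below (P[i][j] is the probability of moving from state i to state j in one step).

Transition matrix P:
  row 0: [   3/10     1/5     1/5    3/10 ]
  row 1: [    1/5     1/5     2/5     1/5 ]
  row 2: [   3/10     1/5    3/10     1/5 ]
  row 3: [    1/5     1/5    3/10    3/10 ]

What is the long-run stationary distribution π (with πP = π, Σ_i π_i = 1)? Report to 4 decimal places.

π = [0.2549, 0.2000, 0.2945, 0.2505]

Balance equations π_j = Σ_i π_i·P[i][j]:
  π_0 = 3/10·π_0 + 1/5·π_1 + 3/10·π_2 + 1/5·π_3
  π_1 = 1/5·π_0 + 1/5·π_1 + 1/5·π_2 + 1/5·π_3
  π_2 = 1/5·π_0 + 2/5·π_1 + 3/10·π_2 + 3/10·π_3
  normalize: π_0 + π_1 + π_2 + π_3 = 1
Solving the linear system gives exactly π = [116/455, 1/5, 134/455, 114/455].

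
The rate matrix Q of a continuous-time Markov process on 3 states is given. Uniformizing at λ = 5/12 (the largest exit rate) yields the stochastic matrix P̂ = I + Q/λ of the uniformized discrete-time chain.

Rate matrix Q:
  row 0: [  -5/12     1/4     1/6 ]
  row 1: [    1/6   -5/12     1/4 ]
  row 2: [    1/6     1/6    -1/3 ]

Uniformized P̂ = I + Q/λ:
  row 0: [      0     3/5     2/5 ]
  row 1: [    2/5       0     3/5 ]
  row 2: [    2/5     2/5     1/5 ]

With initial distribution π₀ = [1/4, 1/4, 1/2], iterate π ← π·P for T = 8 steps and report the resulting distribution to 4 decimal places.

π = [0.2857, 0.3266, 0.3877]

t=0: π = [0.2500, 0.2500, 0.5000]
t=1: π = [0.3000, 0.3500, 0.3500]
t=2: π = [0.2800, 0.3200, 0.4000]
t=3: π = [0.2880, 0.3280, 0.3840]
t=4: π = [0.2848, 0.3264, 0.3888]
t=5: π = [0.2861, 0.3264, 0.3875]
t=6: π = [0.2856, 0.3267, 0.3878]
t=7: π = [0.2858, 0.3265, 0.3878]
t=8: π = [0.2857, 0.3266, 0.3877]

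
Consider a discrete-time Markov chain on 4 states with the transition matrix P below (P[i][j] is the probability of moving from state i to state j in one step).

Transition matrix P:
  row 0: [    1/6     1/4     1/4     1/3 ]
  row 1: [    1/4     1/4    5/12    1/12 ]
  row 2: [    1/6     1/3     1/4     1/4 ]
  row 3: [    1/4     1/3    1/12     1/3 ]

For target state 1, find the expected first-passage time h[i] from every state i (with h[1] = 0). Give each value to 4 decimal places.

First-step conditioning: h[1] = 0; for i ≠ 1, h[i] = 1 + Σ_k P[i][k]·h[k].
  h[0] = 1 + 1/6·h[0] + 1/4·h[2] + 1/3·h[3]
  h[2] = 1 + 1/6·h[0] + 1/4·h[2] + 1/4·h[3]
  h[3] = 1 + 1/4·h[0] + 1/12·h[2] + 1/3·h[3]
Solving the 3×3 linear system over states ≠ 1 gives exactly h = [1704/499, 0, 1572/499, 1584/499] (h[1] = 0 is the target).

h = [3.4148, 0.0000, 3.1503, 3.1743]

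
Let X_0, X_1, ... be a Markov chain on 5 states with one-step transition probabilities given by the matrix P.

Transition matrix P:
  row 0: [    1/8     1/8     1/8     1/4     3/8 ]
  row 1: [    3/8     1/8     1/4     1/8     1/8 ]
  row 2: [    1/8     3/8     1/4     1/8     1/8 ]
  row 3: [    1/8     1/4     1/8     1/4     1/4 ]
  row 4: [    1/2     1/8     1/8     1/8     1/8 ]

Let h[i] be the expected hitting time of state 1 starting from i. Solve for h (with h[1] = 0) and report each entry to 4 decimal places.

First-step conditioning: h[1] = 0; for i ≠ 1, h[i] = 1 + Σ_k P[i][k]·h[k].
  h[0] = 1 + 1/8·h[0] + 1/8·h[2] + 1/4·h[3] + 3/8·h[4]
  h[2] = 1 + 1/8·h[0] + 1/4·h[2] + 1/8·h[3] + 1/8·h[4]
  h[3] = 1 + 1/8·h[0] + 1/8·h[2] + 1/4·h[3] + 1/4·h[4]
  h[4] = 1 + 1/2·h[0] + 1/8·h[2] + 1/8·h[3] + 1/8·h[4]
Solving the 4×4 linear system over states ≠ 1 gives exactly h = [2212/411, 0, 1612/411, 644/137, 2240/411] (h[1] = 0 is the target).

h = [5.3820, 0.0000, 3.9221, 4.7007, 5.4501]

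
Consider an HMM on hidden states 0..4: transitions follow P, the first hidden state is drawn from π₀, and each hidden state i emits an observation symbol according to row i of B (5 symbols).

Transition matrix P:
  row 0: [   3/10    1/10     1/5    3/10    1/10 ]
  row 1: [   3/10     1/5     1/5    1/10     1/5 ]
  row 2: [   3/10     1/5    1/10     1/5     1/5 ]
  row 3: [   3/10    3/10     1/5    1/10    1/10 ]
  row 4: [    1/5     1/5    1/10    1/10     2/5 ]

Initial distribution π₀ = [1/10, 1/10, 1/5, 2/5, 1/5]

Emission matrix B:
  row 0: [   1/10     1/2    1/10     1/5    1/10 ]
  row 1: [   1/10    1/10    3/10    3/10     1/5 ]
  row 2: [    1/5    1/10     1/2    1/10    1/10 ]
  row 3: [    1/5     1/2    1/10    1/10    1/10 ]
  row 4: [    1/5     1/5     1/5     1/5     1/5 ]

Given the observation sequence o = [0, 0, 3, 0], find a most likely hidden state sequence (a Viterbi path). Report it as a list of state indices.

path = [4, 4, 4, 4]

t=0: δ = [1.000e-02, 1.000e-02, 4.000e-02, 8.000e-02, 4.000e-02]  (obs o_0=0)
t=1: δ = [2.400e-03, 2.400e-03, 3.200e-03, 1.600e-03, 3.200e-03]  ψ = [3, 3, 3, 2, 4]  (obs o_1=0)
t=2: δ = [1.920e-04, 1.920e-04, 4.800e-05, 7.200e-05, 2.560e-04]  ψ = [2, 2, 0, 0, 4]  (obs o_2=3)
t=3: δ = [5.760e-06, 5.120e-06, 7.680e-06, 1.152e-05, 2.048e-05]  ψ = [0, 4, 0, 0, 4]  (obs o_3=0)
backtrack: best end state = 4; path = [4, 4, 4, 4]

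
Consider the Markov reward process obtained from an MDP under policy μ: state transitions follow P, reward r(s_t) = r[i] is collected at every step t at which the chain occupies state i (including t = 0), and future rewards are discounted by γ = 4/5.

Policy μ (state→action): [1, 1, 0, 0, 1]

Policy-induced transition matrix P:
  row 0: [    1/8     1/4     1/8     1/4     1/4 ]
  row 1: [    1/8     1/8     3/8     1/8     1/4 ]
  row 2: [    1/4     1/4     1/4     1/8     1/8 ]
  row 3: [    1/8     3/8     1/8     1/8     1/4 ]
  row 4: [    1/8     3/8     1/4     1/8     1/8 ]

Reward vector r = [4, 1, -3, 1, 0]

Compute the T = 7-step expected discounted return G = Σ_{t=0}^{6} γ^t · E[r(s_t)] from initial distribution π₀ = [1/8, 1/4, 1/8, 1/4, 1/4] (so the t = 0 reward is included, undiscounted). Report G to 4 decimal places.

t=0: π = [0.1250, 0.2500, 0.1250, 0.2500, 0.2500], E[r] = 0.6250, γ^t·E[r] = 0.625000, running G = 0.625000
t=1: π = [0.1406, 0.2813, 0.2344, 0.1406, 0.2031], E[r] = 0.2813, γ^t·E[r] = 0.225000, running G = 0.850000
t=2: π = [0.1543, 0.2578, 0.2500, 0.1426, 0.1953], E[r] = 0.2676, γ^t·E[r] = 0.171250, running G = 1.021250
t=3: π = [0.1563, 0.2600, 0.2451, 0.1443, 0.1943], E[r] = 0.2939, γ^t·E[r] = 0.150500, running G = 1.171750
t=4: π = [0.1556, 0.2598, 0.2449, 0.1445, 0.1951], E[r] = 0.2921, γ^t·E[r] = 0.119650, running G = 1.291400
t=5: π = [0.1556, 0.2600, 0.2450, 0.1445, 0.1950], E[r] = 0.2920, γ^t·E[r] = 0.095690, running G = 1.387090
t=6: π = [0.1556, 0.2599, 0.2450, 0.1445, 0.1950], E[r] = 0.2919, γ^t·E[r] = 0.076521, running G = 1.463611

G = 1.4636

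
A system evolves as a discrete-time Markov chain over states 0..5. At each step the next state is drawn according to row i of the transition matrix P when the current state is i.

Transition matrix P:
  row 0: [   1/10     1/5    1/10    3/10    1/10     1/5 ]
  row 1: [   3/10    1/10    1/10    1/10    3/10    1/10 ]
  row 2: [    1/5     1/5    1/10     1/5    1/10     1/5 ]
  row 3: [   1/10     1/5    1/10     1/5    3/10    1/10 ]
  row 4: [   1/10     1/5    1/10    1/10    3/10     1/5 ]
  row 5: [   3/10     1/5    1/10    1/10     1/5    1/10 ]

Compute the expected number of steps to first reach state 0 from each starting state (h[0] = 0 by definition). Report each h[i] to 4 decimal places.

h = [0.0000, 4.7106, 5.0904, 5.7574, 5.6434, 4.6173]

First-step conditioning: h[0] = 0; for i ≠ 0, h[i] = 1 + Σ_k P[i][k]·h[k].
  h[1] = 1 + 1/10·h[1] + 1/10·h[2] + 1/10·h[3] + 3/10·h[4] + 1/10·h[5]
  h[2] = 1 + 1/5·h[1] + 1/10·h[2] + 1/5·h[3] + 1/10·h[4] + 1/5·h[5]
  h[3] = 1 + 1/5·h[1] + 1/10·h[2] + 1/5·h[3] + 3/10·h[4] + 1/10·h[5]
  h[4] = 1 + 1/5·h[1] + 1/10·h[2] + 1/10·h[3] + 3/10·h[4] + 1/5·h[5]
  h[5] = 1 + 1/5·h[1] + 1/10·h[2] + 1/10·h[3] + 1/5·h[4] + 1/10·h[5]
Solving the 5×5 linear system over states ≠ 0 gives exactly h = [0, 90900/19297, 98230/19297, 111100/19297, 108900/19297, 89100/19297] (h[0] = 0 is the target).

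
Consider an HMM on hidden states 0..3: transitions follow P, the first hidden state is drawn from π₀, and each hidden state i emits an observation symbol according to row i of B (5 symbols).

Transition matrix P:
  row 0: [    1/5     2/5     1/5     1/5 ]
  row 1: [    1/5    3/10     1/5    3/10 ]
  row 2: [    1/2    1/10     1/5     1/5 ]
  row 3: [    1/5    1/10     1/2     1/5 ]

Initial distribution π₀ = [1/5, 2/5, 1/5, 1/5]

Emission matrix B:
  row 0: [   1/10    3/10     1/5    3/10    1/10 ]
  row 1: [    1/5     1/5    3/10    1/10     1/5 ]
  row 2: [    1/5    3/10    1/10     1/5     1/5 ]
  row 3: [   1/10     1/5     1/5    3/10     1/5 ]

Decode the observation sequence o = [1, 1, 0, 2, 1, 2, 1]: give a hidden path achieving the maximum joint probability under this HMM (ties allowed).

t=0: δ = [6.000e-02, 8.000e-02, 6.000e-02, 4.000e-02]  (obs o_0=1)
t=1: δ = [9.000e-03, 4.800e-03, 6.000e-03, 4.800e-03]  ψ = [2, 0, 3, 1]  (obs o_1=1)
t=2: δ = [3.000e-04, 7.200e-04, 4.800e-04, 1.800e-04]  ψ = [2, 0, 3, 0]  (obs o_2=0)
t=3: δ = [4.800e-05, 6.480e-05, 1.440e-05, 4.320e-05]  ψ = [2, 1, 1, 1]  (obs o_3=2)
t=4: δ = [3.888e-06, 3.888e-06, 6.480e-06, 3.888e-06]  ψ = [1, 1, 3, 1]  (obs o_4=1)
t=5: δ = [6.480e-07, 4.666e-07, 1.944e-07, 2.592e-07]  ψ = [2, 0, 3, 2]  (obs o_5=2)
t=6: δ = [3.888e-08, 5.184e-08, 3.888e-08, 2.799e-08]  ψ = [0, 0, 0, 1]  (obs o_6=1)
backtrack: best end state = 1; path = [2, 0, 1, 3, 2, 0, 1]

path = [2, 0, 1, 3, 2, 0, 1]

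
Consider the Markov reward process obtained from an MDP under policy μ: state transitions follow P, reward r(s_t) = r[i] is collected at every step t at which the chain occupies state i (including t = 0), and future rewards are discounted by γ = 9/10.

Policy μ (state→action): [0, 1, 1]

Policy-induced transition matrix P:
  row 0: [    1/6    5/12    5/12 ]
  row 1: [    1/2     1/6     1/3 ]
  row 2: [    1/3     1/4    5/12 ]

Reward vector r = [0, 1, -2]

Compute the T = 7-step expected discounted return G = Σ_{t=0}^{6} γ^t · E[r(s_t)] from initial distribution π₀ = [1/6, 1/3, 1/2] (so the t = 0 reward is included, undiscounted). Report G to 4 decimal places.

G = -2.8168

t=0: π = [0.1667, 0.3333, 0.5000], E[r] = -0.6667, γ^t·E[r] = -0.666667, running G = -0.666667
t=1: π = [0.3611, 0.2500, 0.3889], E[r] = -0.5278, γ^t·E[r] = -0.475000, running G = -1.141667
t=2: π = [0.3148, 0.2894, 0.3958], E[r] = -0.5023, γ^t·E[r] = -0.406875, running G = -1.548542
t=3: π = [0.3291, 0.2784, 0.3926], E[r] = -0.5068, γ^t·E[r] = -0.369422, running G = -1.917964
t=4: π = [0.3249, 0.2817, 0.3935], E[r] = -0.5053, γ^t·E[r] = -0.331520, running G = -2.249483
t=5: π = [0.3261, 0.2807, 0.3932], E[r] = -0.5057, γ^t·E[r] = -0.298620, running G = -2.548104
t=6: π = [0.3258, 0.2810, 0.3933], E[r] = -0.5056, γ^t·E[r] = -0.268691, running G = -2.816794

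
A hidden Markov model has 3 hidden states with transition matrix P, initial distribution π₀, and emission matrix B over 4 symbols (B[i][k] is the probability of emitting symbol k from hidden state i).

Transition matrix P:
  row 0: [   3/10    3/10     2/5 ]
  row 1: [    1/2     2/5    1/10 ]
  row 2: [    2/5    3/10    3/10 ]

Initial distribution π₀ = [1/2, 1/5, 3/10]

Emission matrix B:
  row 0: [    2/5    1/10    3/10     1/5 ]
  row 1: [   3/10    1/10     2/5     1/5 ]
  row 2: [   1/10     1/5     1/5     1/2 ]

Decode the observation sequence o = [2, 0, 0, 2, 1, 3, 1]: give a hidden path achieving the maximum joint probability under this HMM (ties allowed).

t=0: δ = [1.500e-01, 8.000e-02, 6.000e-02]  (obs o_0=2)
t=1: δ = [1.800e-02, 1.350e-02, 6.000e-03]  ψ = [0, 0, 0]  (obs o_1=0)
t=2: δ = [2.700e-03, 1.620e-03, 7.200e-04]  ψ = [1, 0, 0]  (obs o_2=0)
t=3: δ = [2.430e-04, 3.240e-04, 2.160e-04]  ψ = [0, 0, 0]  (obs o_3=2)
t=4: δ = [1.620e-05, 1.296e-05, 1.944e-05]  ψ = [1, 1, 0]  (obs o_4=1)
t=5: δ = [1.555e-06, 1.166e-06, 3.240e-06]  ψ = [2, 2, 0]  (obs o_5=3)
t=6: δ = [1.296e-07, 9.720e-08, 1.944e-07]  ψ = [2, 2, 2]  (obs o_6=1)
backtrack: best end state = 2; path = [0, 1, 0, 1, 0, 2, 2]

path = [0, 1, 0, 1, 0, 2, 2]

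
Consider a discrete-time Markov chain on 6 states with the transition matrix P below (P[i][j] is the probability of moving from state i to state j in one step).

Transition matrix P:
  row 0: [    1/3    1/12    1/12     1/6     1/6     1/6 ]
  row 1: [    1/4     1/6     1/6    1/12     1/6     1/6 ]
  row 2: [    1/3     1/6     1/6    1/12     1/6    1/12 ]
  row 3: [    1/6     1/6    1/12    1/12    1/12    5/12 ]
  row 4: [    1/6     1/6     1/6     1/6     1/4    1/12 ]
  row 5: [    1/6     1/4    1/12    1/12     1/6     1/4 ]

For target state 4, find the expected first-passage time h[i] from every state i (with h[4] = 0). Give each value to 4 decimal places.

h = [6.3784, 6.3313, 6.3356, 6.8535, 0.0000, 6.3267]

First-step conditioning: h[4] = 0; for i ≠ 4, h[i] = 1 + Σ_k P[i][k]·h[k].
  h[0] = 1 + 1/3·h[0] + 1/12·h[1] + 1/12·h[2] + 1/6·h[3] + 1/6·h[5]
  h[1] = 1 + 1/4·h[0] + 1/6·h[1] + 1/6·h[2] + 1/12·h[3] + 1/6·h[5]
  h[2] = 1 + 1/3·h[0] + 1/6·h[1] + 1/6·h[2] + 1/12·h[3] + 1/12·h[5]
  h[3] = 1 + 1/6·h[0] + 1/6·h[1] + 1/12·h[2] + 1/12·h[3] + 5/12·h[5]
  h[5] = 1 + 1/6·h[0] + 1/4·h[1] + 1/12·h[2] + 1/12·h[3] + 1/4·h[5]
Solving the 5×5 linear system over states ≠ 4 gives exactly h = [53247/8348, 26427/4174, 26445/4174, 57213/8348, 0, 52815/8348] (h[4] = 0 is the target).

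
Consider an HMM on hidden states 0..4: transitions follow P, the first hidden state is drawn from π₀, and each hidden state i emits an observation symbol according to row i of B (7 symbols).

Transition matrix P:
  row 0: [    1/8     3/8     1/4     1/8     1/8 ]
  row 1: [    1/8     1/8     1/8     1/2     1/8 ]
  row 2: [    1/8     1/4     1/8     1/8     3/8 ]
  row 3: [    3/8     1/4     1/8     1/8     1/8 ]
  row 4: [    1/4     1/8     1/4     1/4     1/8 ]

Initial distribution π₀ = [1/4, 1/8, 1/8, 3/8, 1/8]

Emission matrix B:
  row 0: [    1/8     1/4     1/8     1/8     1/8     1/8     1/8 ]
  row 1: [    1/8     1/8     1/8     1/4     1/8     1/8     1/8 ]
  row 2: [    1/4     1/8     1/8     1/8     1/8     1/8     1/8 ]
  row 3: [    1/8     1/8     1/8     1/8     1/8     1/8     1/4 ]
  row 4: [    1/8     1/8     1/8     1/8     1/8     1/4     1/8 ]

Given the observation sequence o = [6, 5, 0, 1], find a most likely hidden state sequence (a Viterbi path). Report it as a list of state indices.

path = [3, 1, 3, 0]

t=0: δ = [3.125e-02, 1.562e-02, 1.562e-02, 9.375e-02, 1.562e-02]  (obs o_0=6)
t=1: δ = [4.395e-03, 2.930e-03, 1.465e-03, 1.465e-03, 2.930e-03]  ψ = [3, 3, 3, 3, 3]  (obs o_1=5)
t=2: δ = [9.155e-05, 2.060e-04, 2.747e-04, 1.831e-04, 6.866e-05]  ψ = [4, 0, 0, 1, 0]  (obs o_2=0)
t=3: δ = [1.717e-05, 8.583e-06, 4.292e-06, 1.287e-05, 1.287e-05]  ψ = [3, 2, 2, 1, 2]  (obs o_3=1)
backtrack: best end state = 0; path = [3, 1, 3, 0]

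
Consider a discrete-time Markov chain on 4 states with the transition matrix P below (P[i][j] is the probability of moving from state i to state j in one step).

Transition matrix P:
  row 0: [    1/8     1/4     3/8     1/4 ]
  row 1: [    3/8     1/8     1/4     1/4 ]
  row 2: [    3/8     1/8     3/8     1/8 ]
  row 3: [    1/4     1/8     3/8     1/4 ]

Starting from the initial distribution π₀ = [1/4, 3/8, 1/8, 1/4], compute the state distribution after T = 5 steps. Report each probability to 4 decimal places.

π = [0.2795, 0.1599, 0.3550, 0.2056]

t=0: π = [0.2500, 0.3750, 0.1250, 0.2500]
t=1: π = [0.2813, 0.1563, 0.3281, 0.2344]
t=2: π = [0.2754, 0.1602, 0.3555, 0.2090]
t=3: π = [0.2800, 0.1594, 0.3550, 0.2056]
t=4: π = [0.2793, 0.1600, 0.3551, 0.2056]
t=5: π = [0.2795, 0.1599, 0.3550, 0.2056]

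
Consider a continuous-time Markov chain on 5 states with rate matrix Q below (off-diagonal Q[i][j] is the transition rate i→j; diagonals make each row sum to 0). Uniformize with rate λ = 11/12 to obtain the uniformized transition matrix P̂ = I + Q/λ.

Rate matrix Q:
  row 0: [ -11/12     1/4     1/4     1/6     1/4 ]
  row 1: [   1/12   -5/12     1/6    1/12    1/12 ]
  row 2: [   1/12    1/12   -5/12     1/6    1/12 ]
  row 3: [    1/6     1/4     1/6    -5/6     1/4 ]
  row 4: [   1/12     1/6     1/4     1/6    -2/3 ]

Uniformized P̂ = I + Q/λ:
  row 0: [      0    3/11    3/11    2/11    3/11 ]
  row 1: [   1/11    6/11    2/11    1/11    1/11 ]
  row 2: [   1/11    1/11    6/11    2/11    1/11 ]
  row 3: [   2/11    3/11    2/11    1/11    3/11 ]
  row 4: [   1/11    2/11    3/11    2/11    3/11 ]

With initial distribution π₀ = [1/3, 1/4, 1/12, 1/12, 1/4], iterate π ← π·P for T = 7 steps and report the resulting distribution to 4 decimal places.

π = [0.0953, 0.2740, 0.3227, 0.1438, 0.1642]

t=0: π = [0.3333, 0.2500, 0.0833, 0.0833, 0.2500]
t=1: π = [0.0682, 0.3030, 0.2652, 0.1515, 0.2121]
t=2: π = [0.0985, 0.2879, 0.3037, 0.1405, 0.1694]
t=3: π = [0.0947, 0.2806, 0.3166, 0.1429, 0.1652]
t=4: π = [0.0953, 0.2767, 0.3206, 0.1433, 0.1641]
t=5: π = [0.0953, 0.2750, 0.3220, 0.1436, 0.1641]
t=6: π = [0.0953, 0.2743, 0.3225, 0.1438, 0.1642]
t=7: π = [0.0953, 0.2740, 0.3227, 0.1438, 0.1642]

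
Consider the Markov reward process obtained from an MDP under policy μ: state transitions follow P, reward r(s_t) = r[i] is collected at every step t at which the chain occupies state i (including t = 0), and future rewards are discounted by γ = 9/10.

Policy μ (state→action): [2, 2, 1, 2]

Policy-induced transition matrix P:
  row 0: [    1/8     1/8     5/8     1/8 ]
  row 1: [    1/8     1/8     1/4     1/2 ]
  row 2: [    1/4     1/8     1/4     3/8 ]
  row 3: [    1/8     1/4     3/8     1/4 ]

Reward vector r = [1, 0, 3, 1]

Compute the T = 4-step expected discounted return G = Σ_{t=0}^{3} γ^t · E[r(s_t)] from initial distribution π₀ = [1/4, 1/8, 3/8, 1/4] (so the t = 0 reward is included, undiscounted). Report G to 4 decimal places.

t=0: π = [0.2500, 0.1250, 0.3750, 0.2500], E[r] = 1.6250, γ^t·E[r] = 1.625000, running G = 1.625000
t=1: π = [0.1719, 0.1563, 0.3750, 0.2969], E[r] = 1.5938, γ^t·E[r] = 1.434375, running G = 3.059375
t=2: π = [0.1719, 0.1621, 0.3516, 0.3145], E[r] = 1.5410, γ^t·E[r] = 1.248223, running G = 4.307598
t=3: π = [0.1689, 0.1643, 0.3538, 0.3130], E[r] = 1.5432, γ^t·E[r] = 1.125002, running G = 5.432600

G = 5.4326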